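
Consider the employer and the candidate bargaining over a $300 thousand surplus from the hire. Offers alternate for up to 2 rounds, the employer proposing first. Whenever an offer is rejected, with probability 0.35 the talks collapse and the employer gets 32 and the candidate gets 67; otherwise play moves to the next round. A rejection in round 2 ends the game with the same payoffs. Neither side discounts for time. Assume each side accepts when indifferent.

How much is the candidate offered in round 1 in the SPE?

197.65

By backward induction:
Round 2 (the candidate proposes): the employer gets 32 if talks fail, so the candidate offers 32 and keeps 268.
Round 1 (the employer proposes): rejecting gives the candidate an expected 0.65 × 268 + 0.35 × 67 = 197.65; the employer offers that and keeps 102.35.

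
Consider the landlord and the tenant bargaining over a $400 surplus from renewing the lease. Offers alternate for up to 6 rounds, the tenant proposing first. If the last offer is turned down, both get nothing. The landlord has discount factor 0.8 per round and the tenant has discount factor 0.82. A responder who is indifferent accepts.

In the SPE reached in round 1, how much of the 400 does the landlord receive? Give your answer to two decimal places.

Work backward from the last round.
Round 6 (the landlord proposes): the tenant will accept anything ≥ 0, so the landlord offers 0 and keeps 400.
Round 5 (the tenant proposes): the landlord can get 400 next round, worth 0.8 × 400 = 320 now, so the tenant offers 320, keeping 80.
Round 4 (the landlord proposes): the tenant can get 80 next round, worth 0.82 × 80 = 65.6 now; the landlord offers that and keeps 334.4.
Round 3 (the tenant proposes): the landlord can get 334.4 next round, worth 0.8 × 334.4 = 267.52 now; the tenant offers that and keeps 132.48.
Round 2 (the landlord proposes): the tenant can get 132.48 next round, worth 0.82 × 132.48 = 108.6336 now; the landlord offers that and keeps 291.3664.
Round 1 (the tenant proposes): the landlord can get 291.3664 next round, worth 0.8 × 291.3664 = 233.09312 now, so the tenant offers 233.09312, keeping 166.90688.

233.09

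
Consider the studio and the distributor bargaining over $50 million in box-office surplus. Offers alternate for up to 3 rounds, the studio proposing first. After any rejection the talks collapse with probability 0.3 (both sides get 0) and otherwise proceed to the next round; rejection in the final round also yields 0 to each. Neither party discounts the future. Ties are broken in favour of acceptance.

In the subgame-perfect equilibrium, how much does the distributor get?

10.5

Round 3 (the studio proposes): rejection yields 0 for the distributor; the studio offers 0 and keeps 50.
Round 2 (the distributor proposes): rejecting gives the studio an expected 0.7 × 50 = 35, so the distributor offers 35, keeping 15.
Round 1 (the studio proposes): rejecting gives the distributor an expected 0.7 × 15 = 10.5. The studio offers 10.5 and keeps 50 − 10.5 = 39.5.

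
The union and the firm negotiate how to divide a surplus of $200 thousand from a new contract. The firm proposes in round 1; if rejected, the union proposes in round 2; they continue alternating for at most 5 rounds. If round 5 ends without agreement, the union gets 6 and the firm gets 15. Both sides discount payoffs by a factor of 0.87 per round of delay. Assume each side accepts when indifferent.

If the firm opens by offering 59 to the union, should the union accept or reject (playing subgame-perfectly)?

Accept

Round 5 (the firm proposes): the union gets 6 if talks fail, so the firm offers 6 and keeps 194.
Round 4 (the union proposes): the firm can get 194 next round, worth 0.87 × 194 = 168.78 now, so the union offers 168.78, keeping 31.22.
Round 3 (the firm proposes): the union can get 31.22 next round, worth 0.87 × 31.22 = 27.1614 now, so the firm offers 27.1614, keeping 172.8386.
Round 2 (the union proposes): the firm can get 172.8386 next round, worth 0.87 × 172.8386 = 150.369582 now, so the union offers 150.369582, keeping 49.630418.
So by rejecting in round 1, the union gets 49.630418 next round, worth 0.87 × 49.630418 = 43.17846366 now.
Offer 59 ≥ 43.17846366, so the union accepts.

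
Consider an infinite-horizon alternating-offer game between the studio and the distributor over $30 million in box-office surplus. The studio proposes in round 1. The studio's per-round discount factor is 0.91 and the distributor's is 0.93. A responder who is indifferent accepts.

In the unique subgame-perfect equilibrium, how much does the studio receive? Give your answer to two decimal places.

In a stationary SPE each proposer offers the other exactly their discounted continuation value.
If the studio keeps x when proposing and the distributor keeps y when proposing, then x = 30 − 0.93y and y = 30 − 0.91x.
Solving: x = 30(1 − 0.93) / (1 − 0.91·0.93) = 2.1 / 0.1537 ≈ 13.6630.
The distributor gets 30 − 13.6630 ≈ 16.3370.

13.66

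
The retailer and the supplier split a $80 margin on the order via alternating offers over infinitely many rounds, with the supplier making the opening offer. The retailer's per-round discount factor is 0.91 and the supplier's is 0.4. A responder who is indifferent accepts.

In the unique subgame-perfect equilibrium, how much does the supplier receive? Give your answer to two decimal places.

When the supplier proposes, the retailer accepts any offer worth at least 0.91 times what the retailer would get by proposing next round; and vice versa.
This gives x = 80 − 0.91y and y = 80 − 0.4x, where x and y are each side's share when it proposes.
Hence (1 − 0.91·0.4)x = 80(1 − 0.91), i.e. 0.636·x = 7.2.
x ≈ 11.3208; the retailer's share is 80 − x ≈ 68.6792.

11.32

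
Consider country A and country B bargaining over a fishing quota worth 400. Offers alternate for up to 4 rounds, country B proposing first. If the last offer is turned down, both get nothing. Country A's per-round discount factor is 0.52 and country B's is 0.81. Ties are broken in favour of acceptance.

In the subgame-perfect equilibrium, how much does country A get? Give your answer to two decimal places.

By backward induction:
Round 4 (country A proposes): country B will accept anything ≥ 0, so country A offers 0 and keeps 400.
Round 3 (country B proposes): country A can get 400 next round, worth 0.52 × 400 = 208 now, so country B offers 208, keeping 192.
Round 2 (country A proposes): country B can get 192 next round, worth 0.81 × 192 = 155.52 now; country A offers that and keeps 244.48.
Round 1 (country B proposes): country A can get 244.48 next round, worth 0.52 × 244.48 = 127.1296 now. Country B offers 127.1296 and keeps 400 − 127.1296 = 272.8704.

127.13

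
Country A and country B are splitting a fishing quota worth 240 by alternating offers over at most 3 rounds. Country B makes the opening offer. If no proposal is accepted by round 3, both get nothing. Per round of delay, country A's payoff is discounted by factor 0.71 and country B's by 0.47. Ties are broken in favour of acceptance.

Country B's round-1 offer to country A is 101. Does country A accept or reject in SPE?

Accept

Round 3 (country B proposes): rejection yields 0 for country A; country B offers 0 and keeps 240.
Round 2 (country A proposes): country B can get 240 next round, worth 0.47 × 240 = 112.8 now. Country A offers 112.8 and keeps 240 − 112.8 = 127.2.
So by rejecting in round 1, country A gets 127.2 next round, worth 0.71 × 127.2 = 90.312 now.
Offer 101 ≥ 90.312, so country A accepts.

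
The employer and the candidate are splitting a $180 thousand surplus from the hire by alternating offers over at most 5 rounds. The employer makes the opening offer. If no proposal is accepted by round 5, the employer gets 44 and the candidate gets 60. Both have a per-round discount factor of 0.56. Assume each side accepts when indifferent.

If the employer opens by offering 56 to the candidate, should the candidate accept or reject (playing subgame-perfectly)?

Round 5 (the employer proposes): the candidate gets 60 if talks fail, so the employer offers 60 and keeps 120.
Round 4 (the candidate proposes): the employer can get 120 next round, worth 0.56 × 120 = 67.2 now. The candidate offers 67.2 and keeps 180 − 67.2 = 112.8.
Round 3 (the employer proposes): the candidate can get 112.8 next round, worth 0.56 × 112.8 = 63.168 now; the employer offers that and keeps 116.832.
Round 2 (the candidate proposes): the employer can get 116.832 next round, worth 0.56 × 116.832 = 65.42592 now, so the candidate offers 65.42592, keeping 114.57408.
So by rejecting in round 1, the candidate gets 114.57408 next round, worth 0.56 × 114.57408 = 64.1614848 now.
Offer 56 < 64.1614848, so the candidate rejects.

Reject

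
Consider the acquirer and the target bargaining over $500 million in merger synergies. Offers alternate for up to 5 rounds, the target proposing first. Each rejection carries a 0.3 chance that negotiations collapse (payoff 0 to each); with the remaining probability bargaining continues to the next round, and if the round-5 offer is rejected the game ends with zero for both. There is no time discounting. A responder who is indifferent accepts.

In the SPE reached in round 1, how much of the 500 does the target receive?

343.55

Round 5 (the target proposes): rejection yields 0 for the acquirer; the target offers 0 and keeps 500.
Round 4 (the acquirer proposes): rejecting gives the target an expected 0.7 × 500 = 350. The acquirer offers 350 and keeps 500 − 350 = 150.
Round 3 (the target proposes): rejecting gives the acquirer an expected 0.7 × 150 = 105, so the target offers 105, keeping 395.
Round 2 (the acquirer proposes): rejecting gives the target an expected 0.7 × 395 = 276.5, so the acquirer offers 276.5, keeping 223.5.
Round 1 (the target proposes): rejecting gives the acquirer an expected 0.7 × 223.5 = 156.45, so the target offers 156.45, keeping 343.55.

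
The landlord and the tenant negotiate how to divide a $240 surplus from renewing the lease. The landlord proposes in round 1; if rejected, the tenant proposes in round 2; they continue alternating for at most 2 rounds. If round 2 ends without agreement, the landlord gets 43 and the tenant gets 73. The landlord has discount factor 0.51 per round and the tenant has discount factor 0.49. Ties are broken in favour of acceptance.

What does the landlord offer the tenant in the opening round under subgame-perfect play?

96.53

Round 2 (the tenant proposes): the landlord gets 43 if talks fail, so the tenant offers 43 and keeps 197.
Round 1 (the landlord proposes): the tenant can get 197 next round, worth 0.49 × 197 = 96.53 now, so the landlord offers 96.53, keeping 143.47.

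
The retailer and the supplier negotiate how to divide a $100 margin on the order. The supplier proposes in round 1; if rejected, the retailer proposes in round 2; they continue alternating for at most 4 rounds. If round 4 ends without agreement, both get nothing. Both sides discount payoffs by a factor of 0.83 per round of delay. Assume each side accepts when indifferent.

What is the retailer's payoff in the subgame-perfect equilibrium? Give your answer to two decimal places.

Round 4 (the retailer proposes): the supplier will accept anything ≥ 0, so the retailer offers 0 and keeps 100.
Round 3 (the supplier proposes): the retailer can get 100 next round, worth 0.83 × 100 = 83 now, so the supplier offers 83, keeping 17.
Round 2 (the retailer proposes): the supplier can get 17 next round, worth 0.83 × 17 = 14.11 now, so the retailer offers 14.11, keeping 85.89.
Round 1 (the supplier proposes): the retailer can get 85.89 next round, worth 0.83 × 85.89 = 71.2887 now. The supplier offers 71.2887 and keeps 100 − 71.2887 = 28.7113.

71.29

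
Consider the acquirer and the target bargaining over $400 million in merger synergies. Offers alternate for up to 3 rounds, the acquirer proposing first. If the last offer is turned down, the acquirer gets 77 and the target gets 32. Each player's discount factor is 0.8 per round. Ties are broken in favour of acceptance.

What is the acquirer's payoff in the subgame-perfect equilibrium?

315.52

Work backward from the last round.
Round 3 (the acquirer proposes): the target gets 32 if talks fail, so the acquirer offers 32 and keeps 368.
Round 2 (the target proposes): the acquirer can get 368 next round, worth 0.8 × 368 = 294.4 now; the target offers that and keeps 105.6.
Round 1 (the acquirer proposes): the target can get 105.6 next round, worth 0.8 × 105.6 = 84.48 now; the acquirer offers that and keeps 315.52.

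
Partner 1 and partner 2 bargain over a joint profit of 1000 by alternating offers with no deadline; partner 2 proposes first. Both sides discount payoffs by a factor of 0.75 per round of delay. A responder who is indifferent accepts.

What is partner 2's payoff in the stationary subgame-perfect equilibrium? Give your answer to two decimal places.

Let x be partner 2's share when partner 2 proposes and y be partner 1's share when partner 1 proposes.
Partner 1 accepts iff offered ≥ 0.75·y, so x = 1000 − 0.75y. Symmetrically y = 1000 − 0.75x.
Substituting: x = 1000 − 0.75(1000 − 0.75x), giving x(1 − 0.75·0.75) = 1000(1 − 0.75).
So x = 1000 × 0.25 / 0.4375 ≈ 571.4286, and partner 1 receives 1000 − x ≈ 428.5714.

571.43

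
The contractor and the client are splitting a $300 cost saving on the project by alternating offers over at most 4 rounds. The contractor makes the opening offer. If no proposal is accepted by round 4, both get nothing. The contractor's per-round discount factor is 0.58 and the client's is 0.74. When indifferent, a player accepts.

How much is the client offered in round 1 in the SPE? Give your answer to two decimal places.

Round 4 (the client proposes): the contractor will accept anything ≥ 0, so the client offers 0 and keeps 300.
Round 3 (the contractor proposes): the client can get 300 next round, worth 0.74 × 300 = 222 now, so the contractor offers 222, keeping 78.
Round 2 (the client proposes): the contractor can get 78 next round, worth 0.58 × 78 = 45.24 now, so the client offers 45.24, keeping 254.76.
Round 1 (the contractor proposes): the client can get 254.76 next round, worth 0.74 × 254.76 = 188.5224 now. The contractor offers 188.5224 and keeps 300 − 188.5224 = 111.4776.

188.52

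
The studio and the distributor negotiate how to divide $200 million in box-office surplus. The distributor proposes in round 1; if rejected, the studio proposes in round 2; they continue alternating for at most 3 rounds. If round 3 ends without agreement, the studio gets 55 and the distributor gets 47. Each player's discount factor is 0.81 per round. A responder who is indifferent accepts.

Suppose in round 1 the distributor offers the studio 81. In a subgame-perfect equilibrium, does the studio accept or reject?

Accept

Work out the studio's continuation value if the offer is rejected.
Round 3 (the distributor proposes): the studio gets 55 if talks fail, so the distributor offers 55 and keeps 145.
Round 2 (the studio proposes): the distributor can get 145 next round, worth 0.81 × 145 = 117.45 now; the studio offers that and keeps 82.55.
So by rejecting in round 1, the studio gets 82.55 next round, worth 0.81 × 82.55 = 66.8655 now.
Offer 81 ≥ 66.8655, so the studio accepts.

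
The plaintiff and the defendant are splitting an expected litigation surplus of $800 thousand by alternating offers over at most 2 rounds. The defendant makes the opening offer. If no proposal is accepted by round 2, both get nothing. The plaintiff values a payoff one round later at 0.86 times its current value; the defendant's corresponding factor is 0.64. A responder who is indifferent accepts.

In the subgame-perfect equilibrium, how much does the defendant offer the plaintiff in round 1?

Round 2 (the plaintiff proposes): rejection yields 0 for the defendant; the plaintiff offers 0 and keeps 800.
Round 1 (the defendant proposes): the plaintiff can get 800 next round, worth 0.86 × 800 = 688 now, so the defendant offers 688, keeping 112.

688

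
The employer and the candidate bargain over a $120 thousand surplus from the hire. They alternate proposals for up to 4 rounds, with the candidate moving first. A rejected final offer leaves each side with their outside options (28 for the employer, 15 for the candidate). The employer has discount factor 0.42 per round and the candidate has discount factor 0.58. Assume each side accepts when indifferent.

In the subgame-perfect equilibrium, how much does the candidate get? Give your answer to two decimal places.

Round 4 (the employer proposes): the candidate gets 15 if talks fail, so the employer offers 15 and keeps 105.
Round 3 (the candidate proposes): the employer can get 105 next round, worth 0.42 × 105 = 44.1 now, so the candidate offers 44.1, keeping 75.9.
Round 2 (the employer proposes): the candidate can get 75.9 next round, worth 0.58 × 75.9 = 44.022 now; the employer offers that and keeps 75.978.
Round 1 (the candidate proposes): the employer can get 75.978 next round, worth 0.42 × 75.978 = 31.91076 now, so the candidate offers 31.91076, keeping 88.08924.

88.09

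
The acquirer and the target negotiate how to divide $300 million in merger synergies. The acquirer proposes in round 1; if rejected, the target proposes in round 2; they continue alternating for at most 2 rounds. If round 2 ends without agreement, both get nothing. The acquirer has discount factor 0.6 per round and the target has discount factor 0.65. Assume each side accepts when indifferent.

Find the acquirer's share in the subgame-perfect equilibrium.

Round 2 (the target proposes): rejection yields 0 for the acquirer; the target offers 0 and keeps 300.
Round 1 (the acquirer proposes): the target can get 300 next round, worth 0.65 × 300 = 195 now, so the acquirer offers 195, keeping 105.

105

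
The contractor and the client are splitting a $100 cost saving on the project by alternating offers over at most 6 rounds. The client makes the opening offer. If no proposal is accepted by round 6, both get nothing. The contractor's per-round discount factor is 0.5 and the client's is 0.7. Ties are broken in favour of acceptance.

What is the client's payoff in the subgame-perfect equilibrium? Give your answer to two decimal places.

Round 6 (the contractor proposes): the client will accept anything ≥ 0, so the contractor offers 0 and keeps 100.
Round 5 (the client proposes): the contractor can get 100 next round, worth 0.5 × 100 = 50 now; the client offers that and keeps 50.
Round 4 (the contractor proposes): the client can get 50 next round, worth 0.7 × 50 = 35 now, so the contractor offers 35, keeping 65.
Round 3 (the client proposes): the contractor can get 65 next round, worth 0.5 × 65 = 32.5 now. The client offers 32.5 and keeps 100 − 32.5 = 67.5.
Round 2 (the contractor proposes): the client can get 67.5 next round, worth 0.7 × 67.5 = 47.25 now. The contractor offers 47.25 and keeps 100 − 47.25 = 52.75.
Round 1 (the client proposes): the contractor can get 52.75 next round, worth 0.5 × 52.75 = 26.375 now. The client offers 26.375 and keeps 100 − 26.375 = 73.625.

73.63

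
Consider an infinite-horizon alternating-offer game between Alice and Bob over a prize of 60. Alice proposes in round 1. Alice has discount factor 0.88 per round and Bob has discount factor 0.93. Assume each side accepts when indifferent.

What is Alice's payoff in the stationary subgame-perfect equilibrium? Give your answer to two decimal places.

When Alice proposes, Bob accepts any offer worth at least 0.93 times what Bob would get by proposing next round; and vice versa.
This gives x = 60 − 0.93y and y = 60 − 0.88x, where x and y are each side's share when it proposes.
Hence (1 − 0.93·0.88)x = 60(1 − 0.93), i.e. 0.1816·x = 4.2.
x ≈ 23.1278; Bob's share is 60 − x ≈ 36.8722.

23.13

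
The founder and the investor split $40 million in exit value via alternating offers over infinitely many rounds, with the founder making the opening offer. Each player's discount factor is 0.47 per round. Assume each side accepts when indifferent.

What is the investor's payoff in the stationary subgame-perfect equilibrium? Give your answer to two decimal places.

Let x be the founder's share when the founder proposes and y be the investor's share when the investor proposes.
The investor accepts iff offered ≥ 0.47·y, so x = 40 − 0.47y. Symmetrically y = 40 − 0.47x.
Substituting: x = 40 − 0.47(40 − 0.47x), giving x(1 − 0.47·0.47) = 40(1 − 0.47).
So x = 40 × 0.53 / 0.7791 ≈ 27.2109, and the investor receives 40 − x ≈ 12.7891.

12.79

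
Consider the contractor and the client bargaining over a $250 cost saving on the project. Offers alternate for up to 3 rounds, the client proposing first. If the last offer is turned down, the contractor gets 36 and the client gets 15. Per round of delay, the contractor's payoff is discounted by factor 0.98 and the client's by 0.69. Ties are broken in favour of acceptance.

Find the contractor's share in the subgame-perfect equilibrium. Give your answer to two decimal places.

Round 3 (the client proposes): the contractor gets 36 if talks fail, so the client offers 36 and keeps 214.
Round 2 (the contractor proposes): the client can get 214 next round, worth 0.69 × 214 = 147.66 now; the contractor offers that and keeps 102.34.
Round 1 (the client proposes): the contractor can get 102.34 next round, worth 0.98 × 102.34 = 100.2932 now; the client offers that and keeps 149.7068.

100.29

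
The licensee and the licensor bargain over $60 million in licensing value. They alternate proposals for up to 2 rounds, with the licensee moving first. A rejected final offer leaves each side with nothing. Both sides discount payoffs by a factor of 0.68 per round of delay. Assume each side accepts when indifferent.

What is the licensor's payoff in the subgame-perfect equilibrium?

By backward induction:
Round 2 (the licensor proposes): the licensee will accept anything ≥ 0, so the licensor offers 0 and keeps 60.
Round 1 (the licensee proposes): the licensor can get 60 next round, worth 0.68 × 60 = 40.8 now; the licensee offers that and keeps 19.2.

40.8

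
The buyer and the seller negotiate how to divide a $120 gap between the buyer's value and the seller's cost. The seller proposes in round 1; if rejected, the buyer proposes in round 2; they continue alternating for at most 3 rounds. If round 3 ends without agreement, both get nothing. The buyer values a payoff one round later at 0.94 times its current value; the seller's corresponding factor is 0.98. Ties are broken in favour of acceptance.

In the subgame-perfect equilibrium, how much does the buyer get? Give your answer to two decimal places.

Round 3 (the seller proposes): rejection yields 0 for the buyer; the seller offers 0 and keeps 120.
Round 2 (the buyer proposes): the seller can get 120 next round, worth 0.98 × 120 = 117.6 now. The buyer offers 117.6 and keeps 120 − 117.6 = 2.4.
Round 1 (the seller proposes): the buyer can get 2.4 next round, worth 0.94 × 2.4 = 2.256 now; the seller offers that and keeps 117.744.

2.26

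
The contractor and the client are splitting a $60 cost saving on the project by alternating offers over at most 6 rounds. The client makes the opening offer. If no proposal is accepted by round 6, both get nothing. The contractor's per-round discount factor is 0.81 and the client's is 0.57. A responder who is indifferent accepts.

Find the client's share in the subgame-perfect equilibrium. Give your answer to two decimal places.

Round 6 (the contractor proposes): rejection yields 0 for the client; the contractor offers 0 and keeps 60.
Round 5 (the client proposes): the contractor can get 60 next round, worth 0.81 × 60 = 48.6 now. The client offers 48.6 and keeps 60 − 48.6 = 11.4.
Round 4 (the contractor proposes): the client can get 11.4 next round, worth 0.57 × 11.4 = 6.498 now. The contractor offers 6.498 and keeps 60 − 6.498 = 53.502.
Round 3 (the client proposes): the contractor can get 53.502 next round, worth 0.81 × 53.502 = 43.33662 now; the client offers that and keeps 16.66338.
Round 2 (the contractor proposes): the client can get 16.66338 next round, worth 0.57 × 16.66338 = 9.4981266 now; the contractor offers that and keeps 50.5018734.
Round 1 (the client proposes): the contractor can get 50.5018734 next round, worth 0.81 × 50.5018734 = 40.906517454 now; the client offers that and keeps 19.093482546.

19.09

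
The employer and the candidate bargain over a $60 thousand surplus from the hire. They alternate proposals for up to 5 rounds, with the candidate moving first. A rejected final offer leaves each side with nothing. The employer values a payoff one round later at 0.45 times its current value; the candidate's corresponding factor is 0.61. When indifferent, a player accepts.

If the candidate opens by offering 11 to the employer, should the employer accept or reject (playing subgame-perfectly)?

Round 5 (the candidate proposes): the employer will accept anything ≥ 0, so the candidate offers 0 and keeps 60.
Round 4 (the employer proposes): the candidate can get 60 next round, worth 0.61 × 60 = 36.6 now. The employer offers 36.6 and keeps 60 − 36.6 = 23.4.
Round 3 (the candidate proposes): the employer can get 23.4 next round, worth 0.45 × 23.4 = 10.53 now; the candidate offers that and keeps 49.47.
Round 2 (the employer proposes): the candidate can get 49.47 next round, worth 0.61 × 49.47 = 30.1767 now; the employer offers that and keeps 29.8233.
So by rejecting in round 1, the employer gets 29.8233 next round, worth 0.45 × 29.8233 = 13.420485 now.
Offer 11 < 13.420485, so the employer rejects.

Reject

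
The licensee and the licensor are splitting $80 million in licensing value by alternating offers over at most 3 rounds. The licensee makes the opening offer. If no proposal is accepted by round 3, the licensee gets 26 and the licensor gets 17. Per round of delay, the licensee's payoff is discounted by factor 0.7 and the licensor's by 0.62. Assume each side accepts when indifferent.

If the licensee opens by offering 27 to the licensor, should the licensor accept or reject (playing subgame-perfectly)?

Accept

Round 3 (the licensee proposes): the licensor gets 17 if talks fail, so the licensee offers 17 and keeps 63.
Round 2 (the licensor proposes): the licensee can get 63 next round, worth 0.7 × 63 = 44.1 now; the licensor offers that and keeps 35.9.
So by rejecting in round 1, the licensor gets 35.9 next round, worth 0.62 × 35.9 = 22.258 now.
Offer 27 ≥ 22.258, so the licensor accepts.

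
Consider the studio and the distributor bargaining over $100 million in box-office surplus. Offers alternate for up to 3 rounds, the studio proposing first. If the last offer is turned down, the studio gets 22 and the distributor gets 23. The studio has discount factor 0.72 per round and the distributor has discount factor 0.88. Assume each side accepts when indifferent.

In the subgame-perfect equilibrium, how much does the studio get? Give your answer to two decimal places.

60.79

Round 3 (the studio proposes): the distributor gets 23 if talks fail, so the studio offers 23 and keeps 77.
Round 2 (the distributor proposes): the studio can get 77 next round, worth 0.72 × 77 = 55.44 now; the distributor offers that and keeps 44.56.
Round 1 (the studio proposes): the distributor can get 44.56 next round, worth 0.88 × 44.56 = 39.2128 now. The studio offers 39.2128 and keeps 100 − 39.2128 = 60.7872.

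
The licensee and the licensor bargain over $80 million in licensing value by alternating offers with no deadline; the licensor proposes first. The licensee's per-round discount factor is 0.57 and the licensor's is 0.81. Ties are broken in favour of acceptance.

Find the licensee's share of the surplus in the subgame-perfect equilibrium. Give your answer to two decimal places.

16.10

Let x be the licensor's share when the licensor proposes and y be the licensee's share when the licensee proposes.
The licensee accepts iff offered ≥ 0.57·y, so x = 80 − 0.57y. Symmetrically y = 80 − 0.81x.
Substituting: x = 80 − 0.57(80 − 0.81x), giving x(1 − 0.81·0.57) = 80(1 − 0.57).
So x = 80 × 0.43 / 0.5383 ≈ 63.9049, and the licensee receives 80 − x ≈ 16.0951.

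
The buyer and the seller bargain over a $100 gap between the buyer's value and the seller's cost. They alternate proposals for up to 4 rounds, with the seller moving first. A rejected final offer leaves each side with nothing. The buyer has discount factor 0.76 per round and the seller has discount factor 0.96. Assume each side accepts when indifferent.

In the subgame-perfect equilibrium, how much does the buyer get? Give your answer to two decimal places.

By backward induction:
Round 4 (the buyer proposes): rejection yields 0 for the seller; the buyer offers 0 and keeps 100.
Round 3 (the seller proposes): the buyer can get 100 next round, worth 0.76 × 100 = 76 now, so the seller offers 76, keeping 24.
Round 2 (the buyer proposes): the seller can get 24 next round, worth 0.96 × 24 = 23.04 now; the buyer offers that and keeps 76.96.
Round 1 (the seller proposes): the buyer can get 76.96 next round, worth 0.76 × 76.96 = 58.4896 now. The seller offers 58.4896 and keeps 100 − 58.4896 = 41.5104.

58.49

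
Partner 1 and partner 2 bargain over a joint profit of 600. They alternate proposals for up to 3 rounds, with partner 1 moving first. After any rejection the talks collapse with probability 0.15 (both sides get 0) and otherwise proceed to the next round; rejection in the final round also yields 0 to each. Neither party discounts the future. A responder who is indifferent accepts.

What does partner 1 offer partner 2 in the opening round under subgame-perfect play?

By backward induction:
Round 3 (partner 1 proposes): partner 2 will accept anything ≥ 0, so partner 1 offers 0 and keeps 600.
Round 2 (partner 2 proposes): rejecting gives partner 1 an expected 0.85 × 600 = 510. Partner 2 offers 510 and keeps 600 − 510 = 90.
Round 1 (partner 1 proposes): rejecting gives partner 2 an expected 0.85 × 90 = 76.5; partner 1 offers that and keeps 523.5.

76.5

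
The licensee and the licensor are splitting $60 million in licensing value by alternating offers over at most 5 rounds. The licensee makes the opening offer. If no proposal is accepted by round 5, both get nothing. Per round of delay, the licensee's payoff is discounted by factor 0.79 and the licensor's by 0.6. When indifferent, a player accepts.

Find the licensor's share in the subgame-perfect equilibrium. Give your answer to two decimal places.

11.14

Solve by backward induction from round 5.
Round 5 (the licensee proposes): the licensor will accept anything ≥ 0, so the licensee offers 0 and keeps 60.
Round 4 (the licensor proposes): the licensee can get 60 next round, worth 0.79 × 60 = 47.4 now; the licensor offers that and keeps 12.6.
Round 3 (the licensee proposes): the licensor can get 12.6 next round, worth 0.6 × 12.6 = 7.56 now. The licensee offers 7.56 and keeps 60 − 7.56 = 52.44.
Round 2 (the licensor proposes): the licensee can get 52.44 next round, worth 0.79 × 52.44 = 41.4276 now, so the licensor offers 41.4276, keeping 18.5724.
Round 1 (the licensee proposes): the licensor can get 18.5724 next round, worth 0.6 × 18.5724 = 11.14344 now, so the licensee offers 11.14344, keeping 48.85656.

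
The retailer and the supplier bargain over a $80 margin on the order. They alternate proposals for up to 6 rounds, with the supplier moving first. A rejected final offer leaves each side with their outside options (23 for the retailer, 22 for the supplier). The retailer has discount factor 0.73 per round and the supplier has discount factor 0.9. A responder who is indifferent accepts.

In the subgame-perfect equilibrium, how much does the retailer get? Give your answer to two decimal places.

Work backward from the last round.
Round 6 (the retailer proposes): the supplier gets 22 if talks fail, so the retailer offers 22 and keeps 58.
Round 5 (the supplier proposes): the retailer can get 58 next round, worth 0.73 × 58 = 42.34 now. The supplier offers 42.34 and keeps 80 − 42.34 = 37.66.
Round 4 (the retailer proposes): the supplier can get 37.66 next round, worth 0.9 × 37.66 = 33.894 now, so the retailer offers 33.894, keeping 46.106.
Round 3 (the supplier proposes): the retailer can get 46.106 next round, worth 0.73 × 46.106 = 33.65738 now. The supplier offers 33.65738 and keeps 80 − 33.65738 = 46.34262.
Round 2 (the retailer proposes): the supplier can get 46.34262 next round, worth 0.9 × 46.34262 = 41.708358 now. The retailer offers 41.708358 and keeps 80 − 41.708358 = 38.291642.
Round 1 (the supplier proposes): the retailer can get 38.291642 next round, worth 0.73 × 38.291642 = 27.95289866 now. The supplier offers 27.95289866 and keeps 80 − 27.95289866 = 52.04710134.

27.95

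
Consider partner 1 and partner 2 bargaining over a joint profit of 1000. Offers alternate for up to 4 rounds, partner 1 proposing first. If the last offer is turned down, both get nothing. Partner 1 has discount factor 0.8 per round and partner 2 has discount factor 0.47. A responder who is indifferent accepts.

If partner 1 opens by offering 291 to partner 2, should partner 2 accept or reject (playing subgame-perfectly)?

Accept

Round 4 (partner 2 proposes): partner 1 will accept anything ≥ 0, so partner 2 offers 0 and keeps 1000.
Round 3 (partner 1 proposes): partner 2 can get 1000 next round, worth 0.47 × 1000 = 470 now. Partner 1 offers 470 and keeps 1000 − 470 = 530.
Round 2 (partner 2 proposes): partner 1 can get 530 next round, worth 0.8 × 530 = 424 now, so partner 2 offers 424, keeping 576.
So by rejecting in round 1, partner 2 gets 576 next round, worth 0.47 × 576 = 270.72 now.
Offer 291 ≥ 270.72, so partner 2 accepts.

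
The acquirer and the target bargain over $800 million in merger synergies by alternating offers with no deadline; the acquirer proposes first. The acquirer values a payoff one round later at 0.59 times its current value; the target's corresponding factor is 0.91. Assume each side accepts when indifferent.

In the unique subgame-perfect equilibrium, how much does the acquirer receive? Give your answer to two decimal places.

Let x be the acquirer's share when the acquirer proposes and y be the target's share when the target proposes.
The target accepts iff offered ≥ 0.91·y, so x = 800 − 0.91y. Symmetrically y = 800 − 0.59x.
Substituting: x = 800 − 0.91(800 − 0.59x), giving x(1 − 0.59·0.91) = 800(1 − 0.91).
So x = 800 × 0.09 / 0.4631 ≈ 155.4740, and the target receives 800 − x ≈ 644.5260.

155.47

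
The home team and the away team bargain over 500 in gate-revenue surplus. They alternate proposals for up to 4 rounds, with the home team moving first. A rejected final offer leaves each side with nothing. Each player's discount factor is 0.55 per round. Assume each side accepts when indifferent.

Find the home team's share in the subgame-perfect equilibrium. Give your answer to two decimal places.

293.06

Round 4 (the away team proposes): rejection yields 0 for the home team; the away team offers 0 and keeps 500.
Round 3 (the home team proposes): the away team can get 500 next round, worth 0.55 × 500 = 275 now, so the home team offers 275, keeping 225.
Round 2 (the away team proposes): the home team can get 225 next round, worth 0.55 × 225 = 123.75 now; the away team offers that and keeps 376.25.
Round 1 (the home team proposes): the away team can get 376.25 next round, worth 0.55 × 376.25 = 206.9375 now. The home team offers 206.9375 and keeps 500 − 206.9375 = 293.0625.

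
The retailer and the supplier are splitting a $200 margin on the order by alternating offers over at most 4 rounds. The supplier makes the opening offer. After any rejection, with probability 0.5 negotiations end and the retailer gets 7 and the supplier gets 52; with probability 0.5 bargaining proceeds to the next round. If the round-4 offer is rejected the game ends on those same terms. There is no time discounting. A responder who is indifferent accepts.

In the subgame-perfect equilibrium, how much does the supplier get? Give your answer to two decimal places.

140.13

By backward induction:
Round 4 (the retailer proposes): the supplier gets 52 if talks fail, so the retailer offers 52 and keeps 148.
Round 3 (the supplier proposes): rejecting gives the retailer an expected 0.5 × 148 + 0.5 × 7 = 77.5, so the supplier offers 77.5, keeping 122.5.
Round 2 (the retailer proposes): rejecting gives the supplier an expected 0.5 × 122.5 + 0.5 × 52 = 87.25. The retailer offers 87.25 and keeps 200 − 87.25 = 112.75.
Round 1 (the supplier proposes): rejecting gives the retailer an expected 0.5 × 112.75 + 0.5 × 7 = 59.875; the supplier offers that and keeps 140.125.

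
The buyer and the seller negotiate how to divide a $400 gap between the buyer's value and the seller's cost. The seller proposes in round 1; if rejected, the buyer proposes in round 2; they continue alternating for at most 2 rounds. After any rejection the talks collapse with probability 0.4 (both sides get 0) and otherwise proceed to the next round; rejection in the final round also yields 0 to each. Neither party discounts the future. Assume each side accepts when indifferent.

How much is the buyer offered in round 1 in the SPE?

240

Round 2 (the buyer proposes): rejection yields 0 for the seller; the buyer offers 0 and keeps 400.
Round 1 (the seller proposes): rejecting gives the buyer an expected 0.6 × 400 = 240; the seller offers that and keeps 160.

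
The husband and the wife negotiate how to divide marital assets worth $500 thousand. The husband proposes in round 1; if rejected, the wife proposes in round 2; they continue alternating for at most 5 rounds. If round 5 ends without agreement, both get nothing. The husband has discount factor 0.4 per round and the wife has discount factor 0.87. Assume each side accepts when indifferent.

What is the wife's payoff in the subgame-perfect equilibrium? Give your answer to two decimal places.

Round 5 (the husband proposes): the wife will accept anything ≥ 0, so the husband offers 0 and keeps 500.
Round 4 (the wife proposes): the husband can get 500 next round, worth 0.4 × 500 = 200 now. The wife offers 200 and keeps 500 − 200 = 300.
Round 3 (the husband proposes): the wife can get 300 next round, worth 0.87 × 300 = 261 now. The husband offers 261 and keeps 500 − 261 = 239.
Round 2 (the wife proposes): the husband can get 239 next round, worth 0.4 × 239 = 95.6 now, so the wife offers 95.6, keeping 404.4.
Round 1 (the husband proposes): the wife can get 404.4 next round, worth 0.87 × 404.4 = 351.828 now, so the husband offers 351.828, keeping 148.172.

351.83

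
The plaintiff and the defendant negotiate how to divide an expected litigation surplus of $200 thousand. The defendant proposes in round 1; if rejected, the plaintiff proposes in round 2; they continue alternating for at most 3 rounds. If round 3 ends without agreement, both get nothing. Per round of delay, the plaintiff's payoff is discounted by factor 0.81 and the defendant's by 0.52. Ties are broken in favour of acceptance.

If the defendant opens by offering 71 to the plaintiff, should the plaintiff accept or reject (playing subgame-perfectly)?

Round 3 (the defendant proposes): rejection yields 0 for the plaintiff; the defendant offers 0 and keeps 200.
Round 2 (the plaintiff proposes): the defendant can get 200 next round, worth 0.52 × 200 = 104 now; the plaintiff offers that and keeps 96.
So by rejecting in round 1, the plaintiff gets 96 next round, worth 0.81 × 96 = 77.76 now.
Offer 71 < 77.76, so the plaintiff rejects.

Reject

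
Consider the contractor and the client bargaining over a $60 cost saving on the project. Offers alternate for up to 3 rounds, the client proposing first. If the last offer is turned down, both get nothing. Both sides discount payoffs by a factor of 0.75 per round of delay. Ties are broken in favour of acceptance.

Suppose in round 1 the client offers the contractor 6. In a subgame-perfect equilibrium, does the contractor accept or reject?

Round 3 (the client proposes): the contractor will accept anything ≥ 0, so the client offers 0 and keeps 60.
Round 2 (the contractor proposes): the client can get 60 next round, worth 0.75 × 60 = 45 now, so the contractor offers 45, keeping 15.
So by rejecting in round 1, the contractor gets 15 next round, worth 0.75 × 15 = 11.25 now.
Offer 6 < 11.25, so the contractor rejects.

Reject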